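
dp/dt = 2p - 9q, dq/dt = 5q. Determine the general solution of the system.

Coefficient matrix A = [[2, -9], [0, 5]].
Characteristic polynomial det(A - λI) = λ^2 - 7λ + 10 = 0.
Eigenvalues λ = 2, 5.
For λ=2: (A-λI) row 1 is [0, -9], so an eigenvector is (1, 0).
For λ=5: (A-λI) row 1 is [-3, -9], so an eigenvector is (3, -1).
General solution: c_1e^(2t)(1,0) + c_2e^(5t)(3,-1).

p(t) = c_1e^(2t) + 3c_2e^(5t), q(t) = -c_2e^(5t)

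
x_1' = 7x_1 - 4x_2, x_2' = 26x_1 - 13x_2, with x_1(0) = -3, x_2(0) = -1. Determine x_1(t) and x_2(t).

Coefficient matrix A = [[7, -4], [26, -13]].
Characteristic polynomial det(A - λI) = λ^2 + 6λ + 13 = 0.
Eigenvalues λ = -3 ± 2i (complex conjugate pair).
For λ=-3+2i: an eigenvector is (-1,-2) - i(-1,-3) = (-1 + i, -2 + 3i).
A real fundamental pair from Re and Im of e^((-3+2i)t)v: X_1 = e^(-3t)(cos(2t)·(-1,-2) + sin(2t)·(-1,-3)), X_2 = e^(-3t)(sin(2t)·(-1,-2) - cos(2t)·(-1,-3)).
General solution: c_1X_1 + c_2X_2.
Applying x_1(0)=-3, x_2(0)=-1 gives c_1=8, c_2=5.

x_1(t) = -13e^(-3t)sin(2t) - 3e^(-3t)cos(2t), x_2(t) = -34e^(-3t)sin(2t) - e^(-3t)cos(2t)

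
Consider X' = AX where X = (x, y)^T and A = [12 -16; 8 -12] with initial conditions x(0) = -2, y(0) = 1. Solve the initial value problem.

Coefficient matrix A = [[12, -16], [8, -12]].
Characteristic polynomial det(A - λI) = λ^2 - 16 = 0.
Eigenvalues λ = 4, -4.
For λ=4: (A-λI) row 1 is [8, -16], so an eigenvector is (-2, -1).
For λ=-4: (A-λI) row 1 is [16, -16], so an eigenvector is (1, 1).
General solution: K_1e^(4t)(-2,-1) + K_2e^(-4t)(1,1).
Applying x(0)=-2, y(0)=1 gives K_1=3, K_2=4.

x(t) = -6e^(4t) + 4e^(-4t), y(t) = -3e^(4t) + 4e^(-4t)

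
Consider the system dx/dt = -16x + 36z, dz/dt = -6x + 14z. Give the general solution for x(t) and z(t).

Coefficient matrix A = [[-16, 36], [-6, 14]].
Characteristic polynomial det(A - λI) = λ^2 + 2λ - 8 = 0.
Eigenvalues λ = -4, 2.
For λ=-4: (A-λI) row 1 is [-12, 36], so an eigenvector is (-3, -1).
For λ=2: (A-λI) row 1 is [-18, 36], so an eigenvector is (2, 1).
General solution: C_1e^(-4t)(-3,-1) + C_2e^(2t)(2,1).

x(t) = -3C_1e^(-4t) + 2C_2e^(2t), z(t) = -C_1e^(-4t) + C_2e^(2t)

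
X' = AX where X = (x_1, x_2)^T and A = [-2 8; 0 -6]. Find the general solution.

Coefficient matrix A = [[-2, 8], [0, -6]].
Characteristic polynomial det(A - λI) = λ^2 + 8λ + 12 = 0.
Eigenvalues λ = -6, -2.
For λ=-6: (A-λI) row 1 is [4, 8], so an eigenvector is (2, -1).
For λ=-2: (A-λI) row 1 is [0, 8], so an eigenvector is (-1, 0).
General solution: C_1e^(-6t)(2,-1) + C_2e^(-2t)(-1,0).

x_1(t) = 2C_1e^(-6t) - C_2e^(-2t), x_2(t) = -C_1e^(-6t)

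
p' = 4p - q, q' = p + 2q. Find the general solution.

Coefficient matrix A = [[4, -1], [1, 2]].
Characteristic polynomial det(A - λI) = λ^2 - 6λ + 9 = 0.
Single eigenvalue λ = 3 with algebraic multiplicity 2.
Eigenvector v = (1,1); generalized eigenvector w with (A-λI)w=v is (3,2).
General solution: e^(3t)[C_1·v + C_2·(t·v + w)].

p(t) = C_1e^(3t) + C_2te^(3t) + 3C_2e^(3t), q(t) = C_1e^(3t) + C_2te^(3t) + 2C_2e^(3t)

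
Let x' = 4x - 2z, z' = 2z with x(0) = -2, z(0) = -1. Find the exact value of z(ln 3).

-9

A = [[4,-2],[0,2]]; eigenvalues λ = 4, 2.
Eigenvectors: (1,0) for λ=4, (-1,-1) for λ=2.
From the initial condition, c_1 = -1, c_2 = 1.
z(ln 3) = (-1)(3^4)(0) + (1)(3^2)(-1) = -9.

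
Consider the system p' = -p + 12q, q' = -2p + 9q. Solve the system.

p(t) = 3K_1e^(3t) + 2K_2e^(5t), q(t) = K_1e^(3t) + K_2e^(5t)

Coefficient matrix A = [[-1, 12], [-2, 9]].
Characteristic polynomial det(A - λI) = λ^2 - 8λ + 15 = 0.
Eigenvalues λ = 3, 5.
For λ=3: (A-λI) row 1 is [-4, 12], so an eigenvector is (3, 1).
For λ=5: (A-λI) row 1 is [-6, 12], so an eigenvector is (2, 1).
General solution: K_1e^(3t)(3,1) + K_2e^(5t)(2,1).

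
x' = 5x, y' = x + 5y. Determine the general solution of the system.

x(t) = K_2e^(5t), y(t) = K_1e^(5t) + K_2te^(5t) - 2K_2e^(5t)

Coefficient matrix A = [[5, 0], [1, 5]].
Characteristic polynomial det(A - λI) = λ^2 - 10λ + 25 = 0.
Single eigenvalue λ = 5 with algebraic multiplicity 2.
Eigenvector v = (0,1); generalized eigenvector w with (A-λI)w=v is (1,-2).
General solution: e^(5t)[K_1·v + K_2·(t·v + w)].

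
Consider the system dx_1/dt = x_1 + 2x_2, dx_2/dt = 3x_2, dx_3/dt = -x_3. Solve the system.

Coefficient matrix A = [[1, 2, 0], [0, 3, 0], [0, 0, -1]].
det(A - λI) = 0 gives eigenvalues λ = 3, 1, -1.
For λ=3: eigenvector (1,1,0).
For λ=1: eigenvector (1,0,0).
For λ=-1: eigenvector (0,0,1).
General solution: K_1e^(3t)(1,1,0) + K_2e^(t)(1,0,0) + K_3e^(-t)(0,0,1).

x_1(t) = K_1e^(3t) + K_2e^(t), x_2(t) = K_1e^(3t), x_3(t) = K_3e^(-t)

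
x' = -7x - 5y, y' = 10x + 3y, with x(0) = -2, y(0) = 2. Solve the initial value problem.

Coefficient matrix A = [[-7, -5], [10, 3]].
Characteristic polynomial det(A - λI) = λ^2 + 4λ + 29 = 0.
Eigenvalues λ = -2 ± 5i (complex conjugate pair).
For λ=-2+5i: an eigenvector is (-1,1) - i(0,-1) = (-1, 1 + i).
A real fundamental pair from Re and Im of e^((-2+5i)t)v: X_1 = e^(-2t)(cos(5t)·(-1,1) + sin(5t)·(0,-1)), X_2 = e^(-2t)(sin(5t)·(-1,1) - cos(5t)·(0,-1)).
General solution: c_1X_1 + c_2X_2.
Applying x(0)=-2, y(0)=2 gives c_1=2, c_2=0.

x(t) = -2e^(-2t)cos(5t), y(t) = -2e^(-2t)sin(5t) + 2e^(-2t)cos(5t)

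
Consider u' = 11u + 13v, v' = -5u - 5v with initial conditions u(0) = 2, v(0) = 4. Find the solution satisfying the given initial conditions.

u(t) = 68e^(3t)sin(t) + 2e^(3t)cos(t), v(t) = -42e^(3t)sin(t) + 4e^(3t)cos(t)

Coefficient matrix A = [[11, 13], [-5, -5]].
Characteristic polynomial det(A - λI) = λ^2 - 6λ + 10 = 0.
Eigenvalues λ = 3 ± i (complex conjugate pair).
For λ=3+i: an eigenvector is (-2,1) - i(-3,2) = (-2 + 3i, 1 - 2i).
A real fundamental pair from Re and Im of e^((3+i)t)v: X_1 = e^(3t)(cos(t)·(-2,1) + sin(t)·(-3,2)), X_2 = e^(3t)(sin(t)·(-2,1) - cos(t)·(-3,2)).
General solution: c_1X_1 + c_2X_2.
Applying u(0)=2, v(0)=4 gives c_1=-16, c_2=-10.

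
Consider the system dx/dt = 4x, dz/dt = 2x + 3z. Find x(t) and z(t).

x(t) = -C_1e^(4t), z(t) = -2C_1e^(4t) + C_2e^(3t)

Coefficient matrix A = [[4, 0], [2, 3]].
Characteristic polynomial det(A - λI) = λ^2 - 7λ + 12 = 0.
Eigenvalues λ = 4, 3.
For λ=4: (A-λI) row 2 is [2, -1], so an eigenvector is (-1, -2).
For λ=3: (A-λI) row 1 is [1, 0], so an eigenvector is (0, 1).
General solution: C_1e^(4t)(-1,-2) + C_2e^(3t)(0,1).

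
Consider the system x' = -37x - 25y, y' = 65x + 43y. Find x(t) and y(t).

x(t) = -K_1e^(3t)sin(5t) + 2K_1e^(3t)cos(5t) + 2K_2e^(3t)sin(5t) + K_2e^(3t)cos(5t), y(t) = 2K_1e^(3t)sin(5t) - 3K_1e^(3t)cos(5t) - 3K_2e^(3t)sin(5t) - 2K_2e^(3t)cos(5t)

Coefficient matrix A = [[-37, -25], [65, 43]].
Characteristic polynomial det(A - λI) = λ^2 - 6λ + 34 = 0.
Eigenvalues λ = 3 ± 5i (complex conjugate pair).
For λ=3+5i: an eigenvector is (2,-3) - i(-1,2) = (2 + i, -3 - 2i).
A real fundamental pair from Re and Im of e^((3+5i)t)v: X_1 = e^(3t)(cos(5t)·(2,-3) + sin(5t)·(-1,2)), X_2 = e^(3t)(sin(5t)·(2,-3) - cos(5t)·(-1,2)).
General solution: K_1X_1 + K_2X_2.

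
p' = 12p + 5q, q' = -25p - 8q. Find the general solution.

Coefficient matrix A = [[12, 5], [-25, -8]].
Characteristic polynomial det(A - λI) = λ^2 - 4λ + 29 = 0.
Eigenvalues λ = 2 ± 5i (complex conjugate pair).
For λ=2+5i: an eigenvector is (-1,2) - i(0,1) = (-1, 2 - i).
A real fundamental pair from Re and Im of e^((2+5i)t)v: X_1 = e^(2t)(cos(5t)·(-1,2) + sin(5t)·(0,1)), X_2 = e^(2t)(sin(5t)·(-1,2) - cos(5t)·(0,1)).
General solution: K_1X_1 + K_2X_2.

p(t) = -K_1e^(2t)cos(5t) - K_2e^(2t)sin(5t), q(t) = K_1e^(2t)sin(5t) + 2K_1e^(2t)cos(5t) + 2K_2e^(2t)sin(5t) - K_2e^(2t)cos(5t)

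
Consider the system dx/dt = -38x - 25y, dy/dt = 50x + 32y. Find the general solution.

x(t) = -2K_1e^(-3t)sin(5t) + K_1e^(-3t)cos(5t) + K_2e^(-3t)sin(5t) + 2K_2e^(-3t)cos(5t), y(t) = 3K_1e^(-3t)sin(5t) - K_1e^(-3t)cos(5t) - K_2e^(-3t)sin(5t) - 3K_2e^(-3t)cos(5t)

Coefficient matrix A = [[-38, -25], [50, 32]].
Characteristic polynomial det(A - λI) = λ^2 + 6λ + 34 = 0.
Eigenvalues λ = -3 ± 5i (complex conjugate pair).
For λ=-3+5i: an eigenvector is (1,-1) - i(-2,3) = (1 + 2i, -1 - 3i).
A real fundamental pair from Re and Im of e^((-3+5i)t)v: X_1 = e^(-3t)(cos(5t)·(1,-1) + sin(5t)·(-2,3)), X_2 = e^(-3t)(sin(5t)·(1,-1) - cos(5t)·(-2,3)).
General solution: K_1X_1 + K_2X_2.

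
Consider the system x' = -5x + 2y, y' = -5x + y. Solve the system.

Coefficient matrix A = [[-5, 2], [-5, 1]].
Characteristic polynomial det(A - λI) = λ^2 + 4λ + 5 = 0.
Eigenvalues λ = -2 ± i (complex conjugate pair).
For λ=-2+i: an eigenvector is (-1,-2) - i(-1,-1) = (-1 + i, -2 + i).
A real fundamental pair from Re and Im of e^((-2+i)t)v: X_1 = e^(-2t)(cos(t)·(-1,-2) + sin(t)·(-1,-1)), X_2 = e^(-2t)(sin(t)·(-1,-2) - cos(t)·(-1,-1)).
General solution: c_1X_1 + c_2X_2.

x(t) = -c_1e^(-2t)sin(t) - c_1e^(-2t)cos(t) - c_2e^(-2t)sin(t) + c_2e^(-2t)cos(t), y(t) = -c_1e^(-2t)sin(t) - 2c_1e^(-2t)cos(t) - 2c_2e^(-2t)sin(t) + c_2e^(-2t)cos(t)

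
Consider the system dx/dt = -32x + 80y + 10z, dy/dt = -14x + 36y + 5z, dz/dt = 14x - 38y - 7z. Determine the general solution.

x(t) = 2c_1e^(-2t) + 5c_2e^(-4t) + 2c_3e^(3t), y(t) = c_1e^(-2t) + 2c_2e^(-4t) + c_3e^(3t), z(t) = -2c_1e^(-2t) - 2c_2e^(-4t) - c_3e^(3t)

Coefficient matrix A = [[-32, 80, 10], [-14, 36, 5], [14, -38, -7]].
det(A - λI) = 0 gives eigenvalues λ = -2, -4, 3.
For λ=-2: eigenvector (2,1,-2).
For λ=-4: eigenvector (5,2,-2).
For λ=3: eigenvector (2,1,-1).
General solution: c_1e^(-2t)(2,1,-2) + c_2e^(-4t)(5,2,-2) + c_3e^(3t)(2,1,-1).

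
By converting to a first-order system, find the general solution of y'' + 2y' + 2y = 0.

Let x_1 = y, x_2 = y'. Then x_1' = x_2 and x_2' = -2x_1 - 2x_2.
A = [[0,1],[-2,-2]]; det(A-λI) = λ^2 + 2λ + 2.
Eigenvalues λ = -1 ± i.

y(t) = c_1e^(-t)cos(t) + c_2e^(-t)sin(t)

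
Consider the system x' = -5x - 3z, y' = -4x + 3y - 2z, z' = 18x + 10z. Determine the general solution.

Coefficient matrix A = [[-5, 0, -3], [-4, 3, -2], [18, 0, 10]].
det(A - λI) = 0 gives eigenvalues λ = 1, 3, 4.
For λ=1: eigenvector (1,0,-2).
For λ=3: eigenvector (0,1,0).
For λ=4: eigenvector (-1,-2,3).
General solution: C_1e^(t)(1,0,-2) + C_2e^(3t)(0,1,0) + C_3e^(4t)(-1,-2,3).

x(t) = C_1e^(t) - C_3e^(4t), y(t) = C_2e^(3t) - 2C_3e^(4t), z(t) = -2C_1e^(t) + 3C_3e^(4t)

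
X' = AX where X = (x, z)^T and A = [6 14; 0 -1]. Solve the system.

Coefficient matrix A = [[6, 14], [0, -1]].
Characteristic polynomial det(A - λI) = λ^2 - 5λ - 6 = 0.
Eigenvalues λ = 6, -1.
For λ=6: (A-λI) row 1 is [0, 14], so an eigenvector is (-1, 0).
For λ=-1: (A-λI) row 1 is [7, 14], so an eigenvector is (-2, 1).
General solution: c_1e^(6t)(-1,0) + c_2e^(-t)(-2,1).

x(t) = -c_1e^(6t) - 2c_2e^(-t), z(t) = c_2e^(-t)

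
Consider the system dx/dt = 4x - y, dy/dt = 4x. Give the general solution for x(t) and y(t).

x(t) = c_1e^(2t) + c_2te^(2t) + c_2e^(2t), y(t) = 2c_1e^(2t) + 2c_2te^(2t) + c_2e^(2t)

Coefficient matrix A = [[4, -1], [4, 0]].
Characteristic polynomial det(A - λI) = λ^2 - 4λ + 4 = 0.
Single eigenvalue λ = 2 with algebraic multiplicity 2.
Eigenvector v = (1,2); generalized eigenvector w with (A-λI)w=v is (1,1).
General solution: e^(2t)[c_1·v + c_2·(t·v + w)].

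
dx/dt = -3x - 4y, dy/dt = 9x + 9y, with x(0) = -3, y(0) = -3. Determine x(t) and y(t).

x(t) = 30te^(3t) - 3e^(3t), y(t) = -45te^(3t) - 3e^(3t)

Coefficient matrix A = [[-3, -4], [9, 9]].
Characteristic polynomial det(A - λI) = λ^2 - 6λ + 9 = 0.
Single eigenvalue λ = 3 with algebraic multiplicity 2.
Eigenvector v = (-2,3); generalized eigenvector w with (A-λI)w=v is (1,-1).
General solution: e^(3t)[c_1·v + c_2·(t·v + w)].
Applying x(0)=-3, y(0)=-3 gives c_1=-6, c_2=-15.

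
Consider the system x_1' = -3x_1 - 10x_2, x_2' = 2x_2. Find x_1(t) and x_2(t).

Coefficient matrix A = [[-3, -10], [0, 2]].
Characteristic polynomial det(A - λI) = λ^2 + λ - 6 = 0.
Eigenvalues λ = 2, -3.
For λ=2: (A-λI) row 1 is [-5, -10], so an eigenvector is (-2, 1).
For λ=-3: (A-λI) row 1 is [0, -10], so an eigenvector is (-1, 0).
General solution: c_1e^(2t)(-2,1) + c_2e^(-3t)(-1,0).

x_1(t) = -2c_1e^(2t) - c_2e^(-3t), x_2(t) = c_1e^(2t)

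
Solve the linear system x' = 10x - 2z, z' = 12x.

x(t) = c_1e^(4t) - c_2e^(6t), z(t) = 3c_1e^(4t) - 2c_2e^(6t)

Coefficient matrix A = [[10, -2], [12, 0]].
Characteristic polynomial det(A - λI) = λ^2 - 10λ + 24 = 0.
Eigenvalues λ = 4, 6.
For λ=4: (A-λI) row 1 is [6, -2], so an eigenvector is (1, 3).
For λ=6: (A-λI) row 1 is [4, -2], so an eigenvector is (-1, -2).
General solution: c_1e^(4t)(1,3) + c_2e^(6t)(-1,-2).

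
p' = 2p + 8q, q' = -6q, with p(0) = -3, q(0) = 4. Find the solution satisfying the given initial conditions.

p(t) = e^(2t) - 4e^(-6t), q(t) = 4e^(-6t)

Coefficient matrix A = [[2, 8], [0, -6]].
Characteristic polynomial det(A - λI) = λ^2 + 4λ - 12 = 0.
Eigenvalues λ = -6, 2.
For λ=-6: (A-λI) row 1 is [8, 8], so an eigenvector is (-1, 1).
For λ=2: (A-λI) row 1 is [0, 8], so an eigenvector is (1, 0).
General solution: c_1e^(-6t)(-1,1) + c_2e^(2t)(1,0).
Applying p(0)=-3, q(0)=4 gives c_1=4, c_2=1.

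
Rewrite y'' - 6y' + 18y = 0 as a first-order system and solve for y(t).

Let x_1 = y, x_2 = y'. Then x_1' = x_2 and x_2' = -18x_1 + 6x_2.
A = [[0,1],[-18,6]]; det(A-λI) = λ^2 - 6λ + 18.
Eigenvalues λ = 3 ± 3i.

y(t) = c_1e^(3t)cos(3t) + c_2e^(3t)sin(3t)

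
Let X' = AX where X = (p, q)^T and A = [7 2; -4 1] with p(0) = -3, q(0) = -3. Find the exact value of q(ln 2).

A = [[7,2],[-4,1]]; eigenvalues λ = 3, 5.
Eigenvectors: (-1,2) for λ=3, (1,-1) for λ=5.
From the initial condition, c_1 = -6, c_2 = -9.
q(ln 2) = (-6)(2^3)(2) + (-9)(2^5)(-1) = 192.

192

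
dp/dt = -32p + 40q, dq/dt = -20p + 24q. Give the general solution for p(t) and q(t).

Coefficient matrix A = [[-32, 40], [-20, 24]].
Characteristic polynomial det(A - λI) = λ^2 + 8λ + 32 = 0.
Eigenvalues λ = -4 ± 4i (complex conjugate pair).
For λ=-4+4i: an eigenvector is (-3,-2) - i(1,1) = (-3 - i, -2 - i).
A real fundamental pair from Re and Im of e^((-4+4i)t)v: X_1 = e^(-4t)(cos(4t)·(-3,-2) + sin(4t)·(1,1)), X_2 = e^(-4t)(sin(4t)·(-3,-2) - cos(4t)·(1,1)).
General solution: C_1X_1 + C_2X_2.

p(t) = C_1e^(-4t)sin(4t) - 3C_1e^(-4t)cos(4t) - 3C_2e^(-4t)sin(4t) - C_2e^(-4t)cos(4t), q(t) = C_1e^(-4t)sin(4t) - 2C_1e^(-4t)cos(4t) - 2C_2e^(-4t)sin(4t) - C_2e^(-4t)cos(4t)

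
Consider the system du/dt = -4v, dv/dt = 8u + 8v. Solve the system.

Coefficient matrix A = [[0, -4], [8, 8]].
Characteristic polynomial det(A - λI) = λ^2 - 8λ + 32 = 0.
Eigenvalues λ = 4 ± 4i (complex conjugate pair).
For λ=4+4i: an eigenvector is (0,-1) - i(1,-1) = (0 - i, -1 + i).
A real fundamental pair from Re and Im of e^((4+4i)t)v: X_1 = e^(4t)(cos(4t)·(0,-1) + sin(4t)·(1,-1)), X_2 = e^(4t)(sin(4t)·(0,-1) - cos(4t)·(1,-1)).
General solution: C_1X_1 + C_2X_2.

u(t) = C_1e^(4t)sin(4t) - C_2e^(4t)cos(4t), v(t) = -C_1e^(4t)sin(4t) - C_1e^(4t)cos(4t) - C_2e^(4t)sin(4t) + C_2e^(4t)cos(4t)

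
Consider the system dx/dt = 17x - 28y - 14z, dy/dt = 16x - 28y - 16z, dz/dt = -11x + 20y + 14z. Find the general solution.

x(t) = c_1e^(3t) + 2c_3e^(-4t), y(t) = c_2e^(4t) + 2c_3e^(-4t), z(t) = c_1e^(3t) - 2c_2e^(4t) - c_3e^(-4t)

Coefficient matrix A = [[17, -28, -14], [16, -28, -16], [-11, 20, 14]].
det(A - λI) = 0 gives eigenvalues λ = 3, 4, -4.
For λ=3: eigenvector (1,0,1).
For λ=4: eigenvector (0,1,-2).
For λ=-4: eigenvector (2,2,-1).
General solution: c_1e^(3t)(1,0,1) + c_2e^(4t)(0,1,-2) + c_3e^(-4t)(2,2,-1).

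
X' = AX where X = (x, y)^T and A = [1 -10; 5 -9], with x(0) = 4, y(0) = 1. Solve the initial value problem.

x(t) = 2e^(-4t)sin(5t) + 4e^(-4t)cos(5t), y(t) = 3e^(-4t)sin(5t) + e^(-4t)cos(5t)

Coefficient matrix A = [[1, -10], [5, -9]].
Characteristic polynomial det(A - λI) = λ^2 + 8λ + 41 = 0.
Eigenvalues λ = -4 ± 5i (complex conjugate pair).
For λ=-4+5i: an eigenvector is (-1,-1) - i(1,0) = (-1 - i, -1).
A real fundamental pair from Re and Im of e^((-4+5i)t)v: X_1 = e^(-4t)(cos(5t)·(-1,-1) + sin(5t)·(1,0)), X_2 = e^(-4t)(sin(5t)·(-1,-1) - cos(5t)·(1,0)).
General solution: K_1X_1 + K_2X_2.
Applying x(0)=4, y(0)=1 gives K_1=-1, K_2=-3.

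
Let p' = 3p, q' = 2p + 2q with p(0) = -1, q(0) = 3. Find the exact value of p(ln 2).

-8

A = [[3,0],[2,2]]; eigenvalues λ = 3, 2.
Eigenvectors: (-1,-2) for λ=3, (0,-1) for λ=2.
From the initial condition, c_1 = 1, c_2 = -5.
p(ln 2) = (1)(2^3)(-1) + (-5)(2^2)(0) = -8.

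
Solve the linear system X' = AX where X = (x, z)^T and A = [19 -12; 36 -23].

Coefficient matrix A = [[19, -12], [36, -23]].
Characteristic polynomial det(A - λI) = λ^2 + 4λ - 5 = 0.
Eigenvalues λ = -5, 1.
For λ=-5: (A-λI) row 1 is [24, -12], so an eigenvector is (-1, -2).
For λ=1: (A-λI) row 1 is [18, -12], so an eigenvector is (2, 3).
General solution: c_1e^(-5t)(-1,-2) + c_2e^(t)(2,3).

x(t) = -c_1e^(-5t) + 2c_2e^(t), z(t) = -2c_1e^(-5t) + 3c_2e^(t)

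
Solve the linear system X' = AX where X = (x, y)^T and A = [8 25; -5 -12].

Coefficient matrix A = [[8, 25], [-5, -12]].
Characteristic polynomial det(A - λI) = λ^2 + 4λ + 29 = 0.
Eigenvalues λ = -2 ± 5i (complex conjugate pair).
For λ=-2+5i: an eigenvector is (1,0) - i(2,-1) = (1 - 2i, 0 + i).
A real fundamental pair from Re and Im of e^((-2+5i)t)v: X_1 = e^(-2t)(cos(5t)·(1,0) + sin(5t)·(2,-1)), X_2 = e^(-2t)(sin(5t)·(1,0) - cos(5t)·(2,-1)).
General solution: K_1X_1 + K_2X_2.

x(t) = 2K_1e^(-2t)sin(5t) + K_1e^(-2t)cos(5t) + K_2e^(-2t)sin(5t) - 2K_2e^(-2t)cos(5t), y(t) = -K_1e^(-2t)sin(5t) + K_2e^(-2t)cos(5t)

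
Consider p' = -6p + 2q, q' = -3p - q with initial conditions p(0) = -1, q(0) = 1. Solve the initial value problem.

Coefficient matrix A = [[-6, 2], [-3, -1]].
Characteristic polynomial det(A - λI) = λ^2 + 7λ + 12 = 0.
Eigenvalues λ = -3, -4.
For λ=-3: (A-λI) row 1 is [-3, 2], so an eigenvector is (2, 3).
For λ=-4: (A-λI) row 1 is [-2, 2], so an eigenvector is (1, 1).
General solution: K_1e^(-3t)(2,3) + K_2e^(-4t)(1,1).
Applying p(0)=-1, q(0)=1 gives K_1=2, K_2=-5.

p(t) = 4e^(-3t) - 5e^(-4t), q(t) = 6e^(-3t) - 5e^(-4t)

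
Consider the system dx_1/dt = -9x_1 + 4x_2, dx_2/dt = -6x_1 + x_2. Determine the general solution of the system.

x_1(t) = C_1e^(-5t) + 2C_2e^(-3t), x_2(t) = C_1e^(-5t) + 3C_2e^(-3t)

Coefficient matrix A = [[-9, 4], [-6, 1]].
Characteristic polynomial det(A - λI) = λ^2 + 8λ + 15 = 0.
Eigenvalues λ = -5, -3.
For λ=-5: (A-λI) row 1 is [-4, 4], so an eigenvector is (1, 1).
For λ=-3: (A-λI) row 1 is [-6, 4], so an eigenvector is (2, 3).
General solution: C_1e^(-5t)(1,1) + C_2e^(-3t)(2,3).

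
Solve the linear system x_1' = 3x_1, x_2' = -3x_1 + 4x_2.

Coefficient matrix A = [[3, 0], [-3, 4]].
Characteristic polynomial det(A - λI) = λ^2 - 7λ + 12 = 0.
Eigenvalues λ = 4, 3.
For λ=4: (A-λI) row 1 is [-1, 0], so an eigenvector is (0, 1).
For λ=3: (A-λI) row 2 is [-3, 1], so an eigenvector is (-1, -3).
General solution: c_1e^(4t)(0,1) + c_2e^(3t)(-1,-3).

x_1(t) = -c_2e^(3t), x_2(t) = c_1e^(4t) - 3c_2e^(3t)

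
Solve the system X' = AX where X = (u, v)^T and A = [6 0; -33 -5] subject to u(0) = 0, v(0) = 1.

Coefficient matrix A = [[6, 0], [-33, -5]].
Characteristic polynomial det(A - λI) = λ^2 - λ - 30 = 0.
Eigenvalues λ = 6, -5.
For λ=6: (A-λI) row 2 is [-33, -11], so an eigenvector is (1, -3).
For λ=-5: (A-λI) row 1 is [11, 0], so an eigenvector is (0, 1).
General solution: K_1e^(6t)(1,-3) + K_2e^(-5t)(0,1).
Applying u(0)=0, v(0)=1 gives K_1=0, K_2=1.

u(t) = 0, v(t) = e^(-5t)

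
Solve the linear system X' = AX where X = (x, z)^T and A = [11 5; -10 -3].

x(t) = -2C_1e^(4t)sin(t) - C_1e^(4t)cos(t) - C_2e^(4t)sin(t) + 2C_2e^(4t)cos(t), z(t) = 3C_1e^(4t)sin(t) + C_1e^(4t)cos(t) + C_2e^(4t)sin(t) - 3C_2e^(4t)cos(t)

Coefficient matrix A = [[11, 5], [-10, -3]].
Characteristic polynomial det(A - λI) = λ^2 - 8λ + 17 = 0.
Eigenvalues λ = 4 ± i (complex conjugate pair).
For λ=4+i: an eigenvector is (-1,1) - i(-2,3) = (-1 + 2i, 1 - 3i).
A real fundamental pair from Re and Im of e^((4+i)t)v: X_1 = e^(4t)(cos(t)·(-1,1) + sin(t)·(-2,3)), X_2 = e^(4t)(sin(t)·(-1,1) - cos(t)·(-2,3)).
General solution: C_1X_1 + C_2X_2.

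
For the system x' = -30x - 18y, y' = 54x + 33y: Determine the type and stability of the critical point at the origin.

saddle

A = [[-30,-18],[54,33]]; det(A-λI) = λ^2 - 3λ - 18.
λ = 6, -3: opposite signs.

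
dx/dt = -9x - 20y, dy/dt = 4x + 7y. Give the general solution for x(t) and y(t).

Coefficient matrix A = [[-9, -20], [4, 7]].
Characteristic polynomial det(A - λI) = λ^2 + 2λ + 17 = 0.
Eigenvalues λ = -1 ± 4i (complex conjugate pair).
For λ=-1+4i: an eigenvector is (1,0) - i(-2,1) = (1 + 2i, 0 - i).
A real fundamental pair from Re and Im of e^((-1+4i)t)v: X_1 = e^(-t)(cos(4t)·(1,0) + sin(4t)·(-2,1)), X_2 = e^(-t)(sin(4t)·(1,0) - cos(4t)·(-2,1)).
General solution: C_1X_1 + C_2X_2.

x(t) = -2C_1e^(-t)sin(4t) + C_1e^(-t)cos(4t) + C_2e^(-t)sin(4t) + 2C_2e^(-t)cos(4t), y(t) = C_1e^(-t)sin(4t) - C_2e^(-t)cos(4t)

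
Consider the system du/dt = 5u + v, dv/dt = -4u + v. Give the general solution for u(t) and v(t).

Coefficient matrix A = [[5, 1], [-4, 1]].
Characteristic polynomial det(A - λI) = λ^2 - 6λ + 9 = 0.
Single eigenvalue λ = 3 with algebraic multiplicity 2.
Eigenvector v = (-1,2); generalized eigenvector w with (A-λI)w=v is (1,-3).
General solution: e^(3t)[K_1·v + K_2·(t·v + w)].

u(t) = -K_1e^(3t) - K_2te^(3t) + K_2e^(3t), v(t) = 2K_1e^(3t) + 2K_2te^(3t) - 3K_2e^(3t)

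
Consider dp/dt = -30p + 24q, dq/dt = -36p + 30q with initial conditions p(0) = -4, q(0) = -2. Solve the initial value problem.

Coefficient matrix A = [[-30, 24], [-36, 30]].
Characteristic polynomial det(A - λI) = λ^2 - 36 = 0.
Eigenvalues λ = -6, 6.
For λ=-6: (A-λI) row 1 is [-24, 24], so an eigenvector is (1, 1).
For λ=6: (A-λI) row 1 is [-36, 24], so an eigenvector is (-2, -3).
General solution: c_1e^(-6t)(1,1) + c_2e^(6t)(-2,-3).
Applying p(0)=-4, q(0)=-2 gives c_1=-8, c_2=-2.

p(t) = 4e^(6t) - 8e^(-6t), q(t) = 6e^(6t) - 8e^(-6t)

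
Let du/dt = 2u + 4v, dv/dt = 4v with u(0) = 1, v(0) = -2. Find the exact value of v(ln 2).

A = [[2,4],[0,4]]; eigenvalues λ = 2, 4.
Eigenvectors: (-1,0) for λ=2, (-2,-1) for λ=4.
From the initial condition, c_1 = -5, c_2 = 2.
v(ln 2) = (-5)(2^2)(0) + (2)(2^4)(-1) = -32.

-32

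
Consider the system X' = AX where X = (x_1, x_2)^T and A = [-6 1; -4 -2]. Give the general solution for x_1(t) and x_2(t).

Coefficient matrix A = [[-6, 1], [-4, -2]].
Characteristic polynomial det(A - λI) = λ^2 + 8λ + 16 = 0.
Single eigenvalue λ = -4 with algebraic multiplicity 2.
Eigenvector v = (1,2); generalized eigenvector w with (A-λI)w=v is (0,1).
General solution: e^(-4t)[c_1·v + c_2·(t·v + w)].

x_1(t) = c_1e^(-4t) + c_2te^(-4t), x_2(t) = 2c_1e^(-4t) + 2c_2te^(-4t) + c_2e^(-4t)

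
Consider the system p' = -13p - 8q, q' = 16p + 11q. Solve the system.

Coefficient matrix A = [[-13, -8], [16, 11]].
Characteristic polynomial det(A - λI) = λ^2 + 2λ - 15 = 0.
Eigenvalues λ = -5, 3.
For λ=-5: (A-λI) row 1 is [-8, -8], so an eigenvector is (-1, 1).
For λ=3: (A-λI) row 1 is [-16, -8], so an eigenvector is (1, -2).
General solution: C_1e^(-5t)(-1,1) + C_2e^(3t)(1,-2).

p(t) = -C_1e^(-5t) + C_2e^(3t), q(t) = C_1e^(-5t) - 2C_2e^(3t)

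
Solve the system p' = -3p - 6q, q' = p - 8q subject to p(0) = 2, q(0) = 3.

Coefficient matrix A = [[-3, -6], [1, -8]].
Characteristic polynomial det(A - λI) = λ^2 + 11λ + 30 = 0.
Eigenvalues λ = -5, -6.
For λ=-5: (A-λI) row 1 is [2, -6], so an eigenvector is (-3, -1).
For λ=-6: (A-λI) row 1 is [3, -6], so an eigenvector is (2, 1).
General solution: C_1e^(-5t)(-3,-1) + C_2e^(-6t)(2,1).
Applying p(0)=2, q(0)=3 gives C_1=4, C_2=7.

p(t) = -12e^(-5t) + 14e^(-6t), q(t) = -4e^(-5t) + 7e^(-6t)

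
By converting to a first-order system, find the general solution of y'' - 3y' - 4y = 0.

Let x_1 = y, x_2 = y'. Then x_1' = x_2 and x_2' = 4x_1 + 3x_2.
A = [[0,1],[4,3]]; det(A-λI) = λ^2 - 3λ - 4.
Eigenvalues λ = -1, 4 with eigenvectors (1,-1), (1,4).

y(t) = K_1e^(-t) + K_2e^(4t)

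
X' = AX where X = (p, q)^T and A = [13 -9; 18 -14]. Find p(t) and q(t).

Coefficient matrix A = [[13, -9], [18, -14]].
Characteristic polynomial det(A - λI) = λ^2 + λ - 20 = 0.
Eigenvalues λ = 4, -5.
For λ=4: (A-λI) row 1 is [9, -9], so an eigenvector is (1, 1).
For λ=-5: (A-λI) row 1 is [18, -9], so an eigenvector is (-1, -2).
General solution: c_1e^(4t)(1,1) + c_2e^(-5t)(-1,-2).

p(t) = c_1e^(4t) - c_2e^(-5t), q(t) = c_1e^(4t) - 2c_2e^(-5t)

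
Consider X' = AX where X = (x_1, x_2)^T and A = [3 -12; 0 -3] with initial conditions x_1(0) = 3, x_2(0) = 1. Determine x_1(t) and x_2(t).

x_1(t) = e^(3t) + 2e^(-3t), x_2(t) = e^(-3t)

Coefficient matrix A = [[3, -12], [0, -3]].
Characteristic polynomial det(A - λI) = λ^2 - 9 = 0.
Eigenvalues λ = 3, -3.
For λ=3: (A-λI) row 1 is [0, -12], so an eigenvector is (-1, 0).
For λ=-3: (A-λI) row 1 is [6, -12], so an eigenvector is (-2, -1).
General solution: K_1e^(3t)(-1,0) + K_2e^(-3t)(-2,-1).
Applying x_1(0)=3, x_2(0)=1 gives K_1=-1, K_2=-1.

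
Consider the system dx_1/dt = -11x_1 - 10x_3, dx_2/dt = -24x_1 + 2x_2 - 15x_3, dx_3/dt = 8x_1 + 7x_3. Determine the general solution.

x_1(t) = 5K_1e^(-3t) - K_2e^(-t), x_2(t) = 12K_1e^(-3t) - 3K_2e^(-t) + K_3e^(2t), x_3(t) = -4K_1e^(-3t) + K_2e^(-t)

Coefficient matrix A = [[-11, 0, -10], [-24, 2, -15], [8, 0, 7]].
det(A - λI) = 0 gives eigenvalues λ = -3, -1, 2.
For λ=-3: eigenvector (5,12,-4).
For λ=-1: eigenvector (-1,-3,1).
For λ=2: eigenvector (0,1,0).
General solution: K_1e^(-3t)(5,12,-4) + K_2e^(-t)(-1,-3,1) + K_3e^(2t)(0,1,0).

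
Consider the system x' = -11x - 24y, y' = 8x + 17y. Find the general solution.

x(t) = -2C_1e^(t) - 3C_2e^(5t), y(t) = C_1e^(t) + 2C_2e^(5t)

Coefficient matrix A = [[-11, -24], [8, 17]].
Characteristic polynomial det(A - λI) = λ^2 - 6λ + 5 = 0.
Eigenvalues λ = 1, 5.
For λ=1: (A-λI) row 1 is [-12, -24], so an eigenvector is (-2, 1).
For λ=5: (A-λI) row 1 is [-16, -24], so an eigenvector is (-3, 2).
General solution: C_1e^(t)(-2,1) + C_2e^(5t)(-3,2).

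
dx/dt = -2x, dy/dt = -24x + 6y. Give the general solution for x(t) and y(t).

Coefficient matrix A = [[-2, 0], [-24, 6]].
Characteristic polynomial det(A - λI) = λ^2 - 4λ - 12 = 0.
Eigenvalues λ = -2, 6.
For λ=-2: (A-λI) row 2 is [-24, 8], so an eigenvector is (1, 3).
For λ=6: (A-λI) row 1 is [-8, 0], so an eigenvector is (0, 1).
General solution: C_1e^(-2t)(1,3) + C_2e^(6t)(0,1).

x(t) = C_1e^(-2t), y(t) = 3C_1e^(-2t) + C_2e^(6t)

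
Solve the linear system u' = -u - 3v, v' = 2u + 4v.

Coefficient matrix A = [[-1, -3], [2, 4]].
Characteristic polynomial det(A - λI) = λ^2 - 3λ + 2 = 0.
Eigenvalues λ = 2, 1.
For λ=2: (A-λI) row 1 is [-3, -3], so an eigenvector is (1, -1).
For λ=1: (A-λI) row 1 is [-2, -3], so an eigenvector is (-3, 2).
General solution: K_1e^(2t)(1,-1) + K_2e^(t)(-3,2).

u(t) = K_1e^(2t) - 3K_2e^(t), v(t) = -K_1e^(2t) + 2K_2e^(t)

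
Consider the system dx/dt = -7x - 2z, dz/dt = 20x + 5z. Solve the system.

x(t) = -C_1e^(-t)sin(2t) + C_2e^(-t)cos(2t), z(t) = 3C_1e^(-t)sin(2t) + C_1e^(-t)cos(2t) + C_2e^(-t)sin(2t) - 3C_2e^(-t)cos(2t)

Coefficient matrix A = [[-7, -2], [20, 5]].
Characteristic polynomial det(A - λI) = λ^2 + 2λ + 5 = 0.
Eigenvalues λ = -1 ± 2i (complex conjugate pair).
For λ=-1+2i: an eigenvector is (0,1) - i(-1,3) = (0 + i, 1 - 3i).
A real fundamental pair from Re and Im of e^((-1+2i)t)v: X_1 = e^(-t)(cos(2t)·(0,1) + sin(2t)·(-1,3)), X_2 = e^(-t)(sin(2t)·(0,1) - cos(2t)·(-1,3)).
General solution: C_1X_1 + C_2X_2.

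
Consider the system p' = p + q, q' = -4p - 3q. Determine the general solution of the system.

p(t) = -C_1e^(-t) - C_2te^(-t) + C_2e^(-t), q(t) = 2C_1e^(-t) + 2C_2te^(-t) - 3C_2e^(-t)

Coefficient matrix A = [[1, 1], [-4, -3]].
Characteristic polynomial det(A - λI) = λ^2 + 2λ + 1 = 0.
Single eigenvalue λ = -1 with algebraic multiplicity 2.
Eigenvector v = (-1,2); generalized eigenvector w with (A-λI)w=v is (1,-3).
General solution: e^(-t)[C_1·v + C_2·(t·v + w)].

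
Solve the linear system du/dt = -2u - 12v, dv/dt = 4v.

u(t) = -c_1e^(-2t) - 2c_2e^(4t), v(t) = c_2e^(4t)

Coefficient matrix A = [[-2, -12], [0, 4]].
Characteristic polynomial det(A - λI) = λ^2 - 2λ - 8 = 0.
Eigenvalues λ = -2, 4.
For λ=-2: (A-λI) row 1 is [0, -12], so an eigenvector is (-1, 0).
For λ=4: (A-λI) row 1 is [-6, -12], so an eigenvector is (-2, 1).
General solution: c_1e^(-2t)(-1,0) + c_2e^(4t)(-2,1).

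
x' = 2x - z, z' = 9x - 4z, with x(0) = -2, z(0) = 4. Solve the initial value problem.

x(t) = -10te^(-t) - 2e^(-t), z(t) = -30te^(-t) + 4e^(-t)

Coefficient matrix A = [[2, -1], [9, -4]].
Characteristic polynomial det(A - λI) = λ^2 + 2λ + 1 = 0.
Single eigenvalue λ = -1 with algebraic multiplicity 2.
Eigenvector v = (1,3); generalized eigenvector w with (A-λI)w=v is (1,2).
General solution: e^(-t)[c_1·v + c_2·(t·v + w)].
Applying x(0)=-2, z(0)=4 gives c_1=8, c_2=-10.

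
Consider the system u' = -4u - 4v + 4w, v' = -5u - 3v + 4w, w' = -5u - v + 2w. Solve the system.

Coefficient matrix A = [[-4, -4, 4], [-5, -3, 4], [-5, -1, 2]].
det(A - λI) = 0 gives eigenvalues λ = 1, -4, -2.
For λ=1: eigenvector (0,-1,-1).
For λ=-4: eigenvector (1,1,1).
For λ=-2: eigenvector (2,2,3).
General solution: C_1e^(t)(0,-1,-1) + C_2e^(-4t)(1,1,1) + C_3e^(-2t)(2,2,3).

u(t) = C_2e^(-4t) + 2C_3e^(-2t), v(t) = -C_1e^(t) + C_2e^(-4t) + 2C_3e^(-2t), w(t) = -C_1e^(t) + C_2e^(-4t) + 3C_3e^(-2t)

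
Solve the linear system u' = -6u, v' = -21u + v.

Coefficient matrix A = [[-6, 0], [-21, 1]].
Characteristic polynomial det(A - λI) = λ^2 + 5λ - 6 = 0.
Eigenvalues λ = 1, -6.
For λ=1: (A-λI) row 1 is [-7, 0], so an eigenvector is (0, 1).
For λ=-6: (A-λI) row 2 is [-21, 7], so an eigenvector is (1, 3).
General solution: c_1e^(t)(0,1) + c_2e^(-6t)(1,3).

u(t) = c_2e^(-6t), v(t) = c_1e^(t) + 3c_2e^(-6t)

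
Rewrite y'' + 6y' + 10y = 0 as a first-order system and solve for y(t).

y(t) = K_1e^(-3t)cos(t) + K_2e^(-3t)sin(t)

Let x_1 = y, x_2 = y'. Then x_1' = x_2 and x_2' = -10x_1 - 6x_2.
A = [[0,1],[-10,-6]]; det(A-λI) = λ^2 + 6λ + 10.
Eigenvalues λ = -3 ± i.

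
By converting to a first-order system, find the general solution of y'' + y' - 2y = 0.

y(t) = C_1e^(t) + C_2e^(-2t)

Let x_1 = y, x_2 = y'. Then x_1' = x_2 and x_2' = 2x_1 - x_2.
A = [[0,1],[2,-1]]; det(A-λI) = λ^2 + λ - 2.
Eigenvalues λ = 1, -2 with eigenvectors (1,1), (1,-2).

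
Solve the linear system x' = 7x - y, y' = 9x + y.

x(t) = -c_1e^(4t) - c_2te^(4t) - c_2e^(4t), y(t) = -3c_1e^(4t) - 3c_2te^(4t) - 2c_2e^(4t)

Coefficient matrix A = [[7, -1], [9, 1]].
Characteristic polynomial det(A - λI) = λ^2 - 8λ + 16 = 0.
Single eigenvalue λ = 4 with algebraic multiplicity 2.
Eigenvector v = (-1,-3); generalized eigenvector w with (A-λI)w=v is (-1,-2).
General solution: e^(4t)[c_1·v + c_2·(t·v + w)].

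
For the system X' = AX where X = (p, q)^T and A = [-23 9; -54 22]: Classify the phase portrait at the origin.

saddle

A = [[-23,9],[-54,22]]; det(A-λI) = λ^2 + λ - 20.
λ = 4, -5: opposite signs.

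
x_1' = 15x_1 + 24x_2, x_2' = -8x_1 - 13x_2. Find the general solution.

x_1(t) = -3C_1e^(-t) + 2C_2e^(3t), x_2(t) = 2C_1e^(-t) - C_2e^(3t)

Coefficient matrix A = [[15, 24], [-8, -13]].
Characteristic polynomial det(A - λI) = λ^2 - 2λ - 3 = 0.
Eigenvalues λ = -1, 3.
For λ=-1: (A-λI) row 1 is [16, 24], so an eigenvector is (-3, 2).
For λ=3: (A-λI) row 1 is [12, 24], so an eigenvector is (2, -1).
General solution: C_1e^(-t)(-3,2) + C_2e^(3t)(2,-1).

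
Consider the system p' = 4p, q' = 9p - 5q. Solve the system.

Coefficient matrix A = [[4, 0], [9, -5]].
Characteristic polynomial det(A - λI) = λ^2 + λ - 20 = 0.
Eigenvalues λ = 4, -5.
For λ=4: (A-λI) row 2 is [9, -9], so an eigenvector is (-1, -1).
For λ=-5: (A-λI) row 1 is [9, 0], so an eigenvector is (0, 1).
General solution: C_1e^(4t)(-1,-1) + C_2e^(-5t)(0,1).

p(t) = -C_1e^(4t), q(t) = -C_1e^(4t) + C_2e^(-5t)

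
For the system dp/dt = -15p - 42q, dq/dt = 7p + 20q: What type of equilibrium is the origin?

A = [[-15,-42],[7,20]]; det(A-λI) = λ^2 - 5λ - 6.
λ = 6, -1: opposite signs.

saddle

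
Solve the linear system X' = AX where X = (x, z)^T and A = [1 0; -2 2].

Coefficient matrix A = [[1, 0], [-2, 2]].
Characteristic polynomial det(A - λI) = λ^2 - 3λ + 2 = 0.
Eigenvalues λ = 1, 2.
For λ=1: (A-λI) row 2 is [-2, 1], so an eigenvector is (-1, -2).
For λ=2: (A-λI) row 1 is [-1, 0], so an eigenvector is (0, 1).
General solution: c_1e^(t)(-1,-2) + c_2e^(2t)(0,1).

x(t) = -c_1e^(t), z(t) = -2c_1e^(t) + c_2e^(2t)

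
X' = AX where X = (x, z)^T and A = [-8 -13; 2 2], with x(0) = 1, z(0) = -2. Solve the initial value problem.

Coefficient matrix A = [[-8, -13], [2, 2]].
Characteristic polynomial det(A - λI) = λ^2 + 6λ + 10 = 0.
Eigenvalues λ = -3 ± i (complex conjugate pair).
For λ=-3+i: an eigenvector is (-3,1) - i(2,-1) = (-3 - 2i, 1 + i).
A real fundamental pair from Re and Im of e^((-3+i)t)v: X_1 = e^(-3t)(cos(t)·(-3,1) + sin(t)·(2,-1)), X_2 = e^(-3t)(sin(t)·(-3,1) - cos(t)·(2,-1)).
General solution: C_1X_1 + C_2X_2.
Applying x(0)=1, z(0)=-2 gives C_1=3, C_2=-5.

x(t) = 21e^(-3t)sin(t) + e^(-3t)cos(t), z(t) = -8e^(-3t)sin(t) - 2e^(-3t)cos(t)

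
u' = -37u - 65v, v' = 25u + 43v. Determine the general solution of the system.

u(t) = -3C_1e^(3t)sin(5t) + 2C_1e^(3t)cos(5t) + 2C_2e^(3t)sin(5t) + 3C_2e^(3t)cos(5t), v(t) = 2C_1e^(3t)sin(5t) - C_1e^(3t)cos(5t) - C_2e^(3t)sin(5t) - 2C_2e^(3t)cos(5t)

Coefficient matrix A = [[-37, -65], [25, 43]].
Characteristic polynomial det(A - λI) = λ^2 - 6λ + 34 = 0.
Eigenvalues λ = 3 ± 5i (complex conjugate pair).
For λ=3+5i: an eigenvector is (2,-1) - i(-3,2) = (2 + 3i, -1 - 2i).
A real fundamental pair from Re and Im of e^((3+5i)t)v: X_1 = e^(3t)(cos(5t)·(2,-1) + sin(5t)·(-3,2)), X_2 = e^(3t)(sin(5t)·(2,-1) - cos(5t)·(-3,2)).
General solution: C_1X_1 + C_2X_2.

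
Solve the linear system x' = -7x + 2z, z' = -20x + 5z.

x(t) = -C_1e^(-t)cos(2t) - C_2e^(-t)sin(2t), z(t) = C_1e^(-t)sin(2t) - 3C_1e^(-t)cos(2t) - 3C_2e^(-t)sin(2t) - C_2e^(-t)cos(2t)

Coefficient matrix A = [[-7, 2], [-20, 5]].
Characteristic polynomial det(A - λI) = λ^2 + 2λ + 5 = 0.
Eigenvalues λ = -1 ± 2i (complex conjugate pair).
For λ=-1+2i: an eigenvector is (-1,-3) - i(0,1) = (-1, -3 - i).
A real fundamental pair from Re and Im of e^((-1+2i)t)v: X_1 = e^(-t)(cos(2t)·(-1,-3) + sin(2t)·(0,1)), X_2 = e^(-t)(sin(2t)·(-1,-3) - cos(2t)·(0,1)).
General solution: C_1X_1 + C_2X_2.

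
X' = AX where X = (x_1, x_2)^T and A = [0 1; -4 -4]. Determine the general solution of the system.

Coefficient matrix A = [[0, 1], [-4, -4]].
Characteristic polynomial det(A - λI) = λ^2 + 4λ + 4 = 0.
Single eigenvalue λ = -2 with algebraic multiplicity 2.
Eigenvector v = (1,-2); generalized eigenvector w with (A-λI)w=v is (2,-3).
General solution: e^(-2t)[K_1·v + K_2·(t·v + w)].

x_1(t) = K_1e^(-2t) + K_2te^(-2t) + 2K_2e^(-2t), x_2(t) = -2K_1e^(-2t) - 2K_2te^(-2t) - 3K_2e^(-2t)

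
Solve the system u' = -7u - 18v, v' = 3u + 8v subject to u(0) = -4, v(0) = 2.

Coefficient matrix A = [[-7, -18], [3, 8]].
Characteristic polynomial det(A - λI) = λ^2 - λ - 2 = 0.
Eigenvalues λ = -1, 2.
For λ=-1: (A-λI) row 1 is [-6, -18], so an eigenvector is (-3, 1).
For λ=2: (A-λI) row 1 is [-9, -18], so an eigenvector is (2, -1).
General solution: C_1e^(-t)(-3,1) + C_2e^(2t)(2,-1).
Applying u(0)=-4, v(0)=2 gives C_1=0, C_2=-2.

u(t) = -4e^(2t), v(t) = 2e^(2t)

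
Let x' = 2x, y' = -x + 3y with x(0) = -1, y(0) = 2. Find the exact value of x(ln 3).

-9

A = [[2,0],[-1,3]]; eigenvalues λ = 2, 3.
Eigenvectors: (1,1) for λ=2, (0,-1) for λ=3.
From the initial condition, c_1 = -1, c_2 = -3.
x(ln 3) = (-1)(3^2)(1) + (-3)(3^3)(0) = -9.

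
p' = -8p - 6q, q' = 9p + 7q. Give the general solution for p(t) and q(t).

p(t) = -2c_1e^(t) - c_2e^(-2t), q(t) = 3c_1e^(t) + c_2e^(-2t)

Coefficient matrix A = [[-8, -6], [9, 7]].
Characteristic polynomial det(A - λI) = λ^2 + λ - 2 = 0.
Eigenvalues λ = 1, -2.
For λ=1: (A-λI) row 1 is [-9, -6], so an eigenvector is (-2, 3).
For λ=-2: (A-λI) row 1 is [-6, -6], so an eigenvector is (-1, 1).
General solution: c_1e^(t)(-2,3) + c_2e^(-2t)(-1,1).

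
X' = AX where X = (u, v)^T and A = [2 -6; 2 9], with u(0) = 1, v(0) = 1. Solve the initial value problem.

Coefficient matrix A = [[2, -6], [2, 9]].
Characteristic polynomial det(A - λI) = λ^2 - 11λ + 30 = 0.
Eigenvalues λ = 5, 6.
For λ=5: (A-λI) row 1 is [-3, -6], so an eigenvector is (2, -1).
For λ=6: (A-λI) row 1 is [-4, -6], so an eigenvector is (-3, 2).
General solution: c_1e^(5t)(2,-1) + c_2e^(6t)(-3,2).
Applying u(0)=1, v(0)=1 gives c_1=5, c_2=3.

u(t) = -9e^(6t) + 10e^(5t), v(t) = 6e^(6t) - 5e^(5t)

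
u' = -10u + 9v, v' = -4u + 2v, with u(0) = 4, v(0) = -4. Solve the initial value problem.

Coefficient matrix A = [[-10, 9], [-4, 2]].
Characteristic polynomial det(A - λI) = λ^2 + 8λ + 16 = 0.
Single eigenvalue λ = -4 with algebraic multiplicity 2.
Eigenvector v = (3,2); generalized eigenvector w with (A-λI)w=v is (1,1).
General solution: e^(-4t)[c_1·v + c_2·(t·v + w)].
Applying u(0)=4, v(0)=-4 gives c_1=8, c_2=-20.

u(t) = -60te^(-4t) + 4e^(-4t), v(t) = -40te^(-4t) - 4e^(-4t)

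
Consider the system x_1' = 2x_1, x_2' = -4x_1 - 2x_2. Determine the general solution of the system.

x_1(t) = -C_2e^(2t), x_2(t) = -C_1e^(-2t) + C_2e^(2t)

Coefficient matrix A = [[2, 0], [-4, -2]].
Characteristic polynomial det(A - λI) = λ^2 - 4 = 0.
Eigenvalues λ = -2, 2.
For λ=-2: (A-λI) row 1 is [4, 0], so an eigenvector is (0, -1).
For λ=2: (A-λI) row 2 is [-4, -4], so an eigenvector is (-1, 1).
General solution: C_1e^(-2t)(0,-1) + C_2e^(2t)(-1,1).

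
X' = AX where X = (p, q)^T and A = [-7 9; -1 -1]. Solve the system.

Coefficient matrix A = [[-7, 9], [-1, -1]].
Characteristic polynomial det(A - λI) = λ^2 + 8λ + 16 = 0.
Single eigenvalue λ = -4 with algebraic multiplicity 2.
Eigenvector v = (3,1); generalized eigenvector w with (A-λI)w=v is (2,1).
General solution: e^(-4t)[K_1·v + K_2·(t·v + w)].

p(t) = 3K_1e^(-4t) + 3K_2te^(-4t) + 2K_2e^(-4t), q(t) = K_1e^(-4t) + K_2te^(-4t) + K_2e^(-4t)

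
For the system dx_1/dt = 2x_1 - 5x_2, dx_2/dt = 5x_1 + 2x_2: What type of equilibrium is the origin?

A = [[2,-5],[5,2]]; det(A-λI) = λ^2 - 4λ + 29.
λ = 2 ± 5i: positive real part.

unstable spiral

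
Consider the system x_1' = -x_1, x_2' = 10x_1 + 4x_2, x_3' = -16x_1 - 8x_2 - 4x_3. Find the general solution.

x_1(t) = C_2e^(-t), x_2(t) = C_1e^(4t) - 2C_2e^(-t), x_3(t) = -C_1e^(4t) + C_3e^(-4t)

Coefficient matrix A = [[-1, 0, 0], [10, 4, 0], [-16, -8, -4]].
det(A - λI) = 0 gives eigenvalues λ = 4, -1, -4.
For λ=4: eigenvector (0,1,-1).
For λ=-1: eigenvector (1,-2,0).
For λ=-4: eigenvector (0,0,1).
General solution: C_1e^(4t)(0,1,-1) + C_2e^(-t)(1,-2,0) + C_3e^(-4t)(0,0,1).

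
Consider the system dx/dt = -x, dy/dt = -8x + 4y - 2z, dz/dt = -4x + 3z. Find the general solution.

x(t) = c_2e^(-t), y(t) = -2c_1e^(3t) + 2c_2e^(-t) + c_3e^(4t), z(t) = -c_1e^(3t) + c_2e^(-t)

Coefficient matrix A = [[-1, 0, 0], [-8, 4, -2], [-4, 0, 3]].
det(A - λI) = 0 gives eigenvalues λ = 3, -1, 4.
For λ=3: eigenvector (0,-2,-1).
For λ=-1: eigenvector (1,2,1).
For λ=4: eigenvector (0,1,0).
General solution: c_1e^(3t)(0,-2,-1) + c_2e^(-t)(1,2,1) + c_3e^(4t)(0,1,0).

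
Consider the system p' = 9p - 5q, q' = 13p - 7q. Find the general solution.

Coefficient matrix A = [[9, -5], [13, -7]].
Characteristic polynomial det(A - λI) = λ^2 - 2λ + 2 = 0.
Eigenvalues λ = 1 ± i (complex conjugate pair).
For λ=1+i: an eigenvector is (-1,-2) - i(2,3) = (-1 - 2i, -2 - 3i).
A real fundamental pair from Re and Im of e^((1+i)t)v: X_1 = e^(t)(cos(t)·(-1,-2) + sin(t)·(2,3)), X_2 = e^(t)(sin(t)·(-1,-2) - cos(t)·(2,3)).
General solution: c_1X_1 + c_2X_2.

p(t) = 2c_1e^(t)sin(t) - c_1e^(t)cos(t) - c_2e^(t)sin(t) - 2c_2e^(t)cos(t), q(t) = 3c_1e^(t)sin(t) - 2c_1e^(t)cos(t) - 2c_2e^(t)sin(t) - 3c_2e^(t)cos(t)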